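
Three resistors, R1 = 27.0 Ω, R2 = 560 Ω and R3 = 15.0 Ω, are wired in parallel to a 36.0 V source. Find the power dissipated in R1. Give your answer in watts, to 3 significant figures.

Parallel branches share the same voltage; P = V²/R gives the branch power in one step.
P_R1 = V² / R1 = (36.0)² / 27.0 Ω = 48.00 W

48.0 W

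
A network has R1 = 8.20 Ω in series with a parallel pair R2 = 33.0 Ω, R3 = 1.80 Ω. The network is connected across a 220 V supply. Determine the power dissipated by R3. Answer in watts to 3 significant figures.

Reduce the parallel pair to R_p first; the network is then a simple series string.
R_p = (33.0×1.80)/(33.0+1.80) = 1.707 Ω
R_total = 8.20 + 1.707 = 9.907 Ω
I = V / R_total = 220 / 9.907 = 22.21 A
Voltage across the parallel pair: V_p = I × R_p = 22.21 × 1.707 = 37.90 V
R3 is across V_p, so use P = V²/R for that branch.
P_R3 = (37.90)² / 1.80 = 798.2 W

798 W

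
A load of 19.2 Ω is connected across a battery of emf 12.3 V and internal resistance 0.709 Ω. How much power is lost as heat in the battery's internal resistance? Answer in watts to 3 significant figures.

0.271 W

Internal loss is I²r, with I set by the total series resistance r+R.
I = ε / (r + R) = 12.3 / (0.709 + 19.2) = 0.6178 A
P_int = I² r = (0.6178)² × 0.709 = 0.2706 W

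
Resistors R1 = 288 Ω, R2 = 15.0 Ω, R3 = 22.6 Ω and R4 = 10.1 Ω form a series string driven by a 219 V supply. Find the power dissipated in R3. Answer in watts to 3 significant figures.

9.62 W

In a series string the same current flows through every resistor — find that current, then P = I²R for the one we want.
R_total = 288 + 15.0 + 22.6 + 10.1 = 335.7 Ω
I = V / R_total = 219 / 335.7 = 0.6524 A
P_R3 = I² × R3 = (0.6524)² × 22.6 = 9.618 W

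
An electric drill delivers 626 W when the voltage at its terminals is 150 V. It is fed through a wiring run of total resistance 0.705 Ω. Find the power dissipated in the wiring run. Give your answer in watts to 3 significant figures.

The wiring run and load are in series, so the same current flows in both; the loss is I²R_line.
I = P / V = 626 / 150 = 4.173 A through the wiring run.
P_line = I² R_line = (4.173)² × 0.705 = 12.28 W

12.3 W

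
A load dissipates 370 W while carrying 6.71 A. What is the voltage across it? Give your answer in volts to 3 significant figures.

Inverting the appropriate power form: V = P / I.
V = 370 / 6.710 = 55.14 V

55.1 V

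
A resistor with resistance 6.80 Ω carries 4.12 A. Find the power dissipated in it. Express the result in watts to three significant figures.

With I and R stated, P = I²R applies in one step.
P = (4.120 A)² × 6.80 Ω = 115.4 W

115 W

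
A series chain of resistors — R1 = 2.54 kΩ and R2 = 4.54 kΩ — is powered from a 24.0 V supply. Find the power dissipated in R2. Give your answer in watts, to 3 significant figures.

0.0522 W

In a series string the same current flows through every resistor — find that current, then P = I²R for the one we want.
R_total = (2.54 + 4.54) kΩ = 7080 Ω
I = V / R_total = 24.0 / 7080 = 0.003390 A
P_R2 = I² × R2 = (0.003390)² × 4540 = 0.05217 W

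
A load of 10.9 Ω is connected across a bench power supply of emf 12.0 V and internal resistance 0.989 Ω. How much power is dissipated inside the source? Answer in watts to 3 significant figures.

1.01 W

The source's internal resistance is just another series element carrying I; its dissipation is I²r.
I = ε / (r + R) = 12.0 / (0.989 + 10.9) = 1.009 A
P_int = I² r = (1.009)² × 0.989 = 1.008 W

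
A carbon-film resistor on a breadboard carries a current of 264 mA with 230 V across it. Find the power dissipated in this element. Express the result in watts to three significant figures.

60.7 W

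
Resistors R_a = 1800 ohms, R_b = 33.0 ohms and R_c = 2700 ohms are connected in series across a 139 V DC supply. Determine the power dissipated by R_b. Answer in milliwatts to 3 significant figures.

31.0 mW

Every series element carries the same I. Get I from the total resistance, then P = I² × R_b.
R_total = 1800 + 33.0 + 2700 = 4533 Ω
I = V / R_total = 139 / 4533 = 0.03066 A
P_R_b = I² × R_b = (0.03066)² × 33.0 = 0.03103 W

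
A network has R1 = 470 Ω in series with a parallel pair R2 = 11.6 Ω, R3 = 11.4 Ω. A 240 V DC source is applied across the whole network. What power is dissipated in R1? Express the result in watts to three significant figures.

120 W

Collapse R2‖R3 to a single equivalent, reducing the network to two series elements.
R_p = (11.6×11.4)/(11.6+11.4) = 5.750 Ω
R_total = 470 + 5.750 = 475.7 Ω
I = V / R_total = 240 / 475.7 = 0.5045 A
R1 carries the full series current, so P = I²R.
P_R1 = (0.5045)² × 470 = 119.6 W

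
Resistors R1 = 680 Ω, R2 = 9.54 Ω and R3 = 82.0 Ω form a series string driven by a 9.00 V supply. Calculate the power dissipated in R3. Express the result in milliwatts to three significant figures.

11.2 mW

Series elements share the same current, so find I first, then use P = I²R.
R_total = 680 + 9.54 + 82.0 = 771.5 Ω
I = V / R_total = 9.00 / 771.5 = 0.01166 A
P_R3 = I² × R3 = (0.01166)² × 82.0 = 0.01116 W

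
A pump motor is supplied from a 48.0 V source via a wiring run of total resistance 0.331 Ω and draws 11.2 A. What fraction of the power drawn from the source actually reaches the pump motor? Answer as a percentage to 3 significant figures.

The wiring run carries the full 11.2 A.
P_line = I² R_line = (11.20)² × 0.331 = 41.52 W
P_source = V I = 48.0 × 11.20 = 537.6 W; P_load = 496.1 W
η = P_load / P_source = 496.1 / 537.6 = 0.9228

92.3 %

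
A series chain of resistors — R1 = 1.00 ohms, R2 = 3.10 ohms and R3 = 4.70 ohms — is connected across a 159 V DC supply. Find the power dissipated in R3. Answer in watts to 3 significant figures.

The current is common to all series resistors; compute it, then apply P = I²R for the target.
R_total = 1.00 + 3.10 + 4.70 = 8.800 Ω
I = V / R_total = 159 / 8.800 = 18.07 A
P_R3 = I² × R3 = (18.07)² × 4.70 = 1534 W

1530 W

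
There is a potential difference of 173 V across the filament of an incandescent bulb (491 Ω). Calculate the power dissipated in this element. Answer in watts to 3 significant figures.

61.0 W

We know the drop across the element and its resistance — P = V²/R, one step.
P = (173 V)² / 491 Ω = 60.96 W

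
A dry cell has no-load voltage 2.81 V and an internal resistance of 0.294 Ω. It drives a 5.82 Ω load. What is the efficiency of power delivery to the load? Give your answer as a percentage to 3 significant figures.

95.2 %

Both r and R carry the same current, so the power split is just the resistance split: η = R/(R+r).
η = R / (R + r) = 5.82 / (5.82 + 0.294) = 0.9519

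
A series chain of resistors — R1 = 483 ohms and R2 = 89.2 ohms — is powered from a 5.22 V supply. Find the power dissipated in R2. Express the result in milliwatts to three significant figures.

Since the resistors are in series they all carry the loop current I = V/R_total; the power in any one is I²R.
R_total = 483 + 89.2 = 572.2 Ω
I = V / R_total = 5.22 / 572.2 = 0.009123 A
P_R2 = I² × R2 = (0.009123)² × 89.2 = 0.007424 W

7.42 mW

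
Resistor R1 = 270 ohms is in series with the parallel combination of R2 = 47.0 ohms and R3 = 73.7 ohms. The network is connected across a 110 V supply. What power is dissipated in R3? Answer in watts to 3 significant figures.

Collapse R2‖R3 to a single equivalent, reducing the network to two series elements.
R_p = (47.0×73.7)/(47.0+73.7) = 28.70 Ω
R_total = 270 + 28.70 = 298.7 Ω
I = V / R_total = 110 / 298.7 = 0.3683 A
Voltage across the parallel pair: V_p = I × R_p = 0.3683 × 28.70 = 10.57 V
R3 sees V_p directly, so P = V_p² / R3.
P_R3 = (10.57)² / 73.7 = 1.516 W

1.52 W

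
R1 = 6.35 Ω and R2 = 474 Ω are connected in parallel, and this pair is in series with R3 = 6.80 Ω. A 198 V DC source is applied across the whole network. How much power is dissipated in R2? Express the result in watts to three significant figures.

19.0 W

First find R_p for the parallel pair, then treat R_p + R3 as a series loop.
R_p = (6.35×474)/(6.35+474) = 6.266 Ω
R_total = R_p + 6.80 = 6.266 + 6.80 = 13.07 Ω
I = V / R_total = 198 / 13.07 = 15.15 A
Voltage across the parallel pair: V_p = I × R_p = 15.15 × 6.266 = 94.95 V
R2 has V_p across it, so P = V_p²/R2.
P_R2 = (94.95)² / 474 = 19.02 W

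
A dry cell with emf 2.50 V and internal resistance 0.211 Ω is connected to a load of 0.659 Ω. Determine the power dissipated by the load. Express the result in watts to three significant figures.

5.44 W

Find the circuit current first, then P = I²R for the load (series elements share I).
I = ε / (r + R) = 2.50 / (0.211 + 0.659) = 2.874 A
P_load = I² R = (2.874)² × 0.659 = 5.442 W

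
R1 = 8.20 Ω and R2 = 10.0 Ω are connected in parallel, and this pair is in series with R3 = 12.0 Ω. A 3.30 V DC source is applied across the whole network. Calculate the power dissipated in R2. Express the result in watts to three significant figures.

0.0811 W

First find R_p for the parallel pair, then treat R_p + R3 as a series loop.
R_p = (8.20×10.0)/(8.20+10.0) = 4.505 Ω
R_total = R_p + 12.0 = 4.505 + 12.0 = 16.51 Ω
I = V / R_total = 3.30 / 16.51 = 0.1999 A
Voltage across the parallel pair: V_p = I × R_p = 0.1999 × 4.505 = 0.9008 V
R2 sits across V_p; its power is V_p²/R.
P_R2 = (0.9008)² / 10.0 = 0.08114 W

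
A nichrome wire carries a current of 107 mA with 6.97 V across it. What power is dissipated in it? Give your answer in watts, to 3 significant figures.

Both the voltage across and the current through the element are known, so P = V I applies directly.
P = 6.97 V × 0.1070 A = 0.7458 W

0.746 W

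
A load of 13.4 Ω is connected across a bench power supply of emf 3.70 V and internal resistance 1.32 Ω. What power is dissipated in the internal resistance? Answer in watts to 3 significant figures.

Internal loss is I²r, with I set by the total series resistance r+R.
I = ε / (r + R) = 3.70 / (1.32 + 13.4) = 0.2514 A
P_int = I² r = (0.2514)² × 1.32 = 0.08340 W

0.0834 W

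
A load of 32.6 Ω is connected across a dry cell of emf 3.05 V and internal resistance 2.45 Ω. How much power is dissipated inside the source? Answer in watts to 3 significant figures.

The source's internal resistance is just another series element carrying I; its dissipation is I²r.
I = ε / (r + R) = 3.05 / (2.45 + 32.6) = 0.08702 A
P_int = I² r = (0.08702)² × 2.45 = 0.01855 W

0.0186 W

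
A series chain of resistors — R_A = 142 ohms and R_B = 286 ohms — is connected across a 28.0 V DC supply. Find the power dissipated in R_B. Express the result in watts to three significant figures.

Series elements share the same current, so find I first, then use P = I²R.
R_total = 142 + 286 = 428.0 Ω
I = V / R_total = 28.0 / 428.0 = 0.06542 A
P_R_B = I² × R_B = (0.06542)² × 286 = 1.224 W

1.22 W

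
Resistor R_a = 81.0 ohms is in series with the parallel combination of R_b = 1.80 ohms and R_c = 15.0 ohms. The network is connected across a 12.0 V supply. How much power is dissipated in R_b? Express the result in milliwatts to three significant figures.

30.3 mW

Reduce the parallel pair to R_p first; the network is then a simple series string.
R_p = (1.80×15.0)/(1.80+15.0) = 1.607 Ω
R_total = 81.0 + 1.607 = 82.61 Ω
I = V / R_total = 12.0 / 82.61 = 0.1453 A
Voltage across the parallel pair: V_p = I × R_p = 0.1453 × 1.607 = 0.2335 V
R_b is across V_p, so use P = V²/R for that branch.
P_R_b = (0.2335)² / 1.80 = 0.03028 W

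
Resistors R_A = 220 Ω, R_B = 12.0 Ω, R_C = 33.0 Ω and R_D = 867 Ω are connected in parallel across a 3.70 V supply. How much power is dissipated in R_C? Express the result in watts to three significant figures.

0.415 W

Parallel branches share the same voltage; P = V²/R gives the branch power in one step.
P_R_C = V² / R_C = (3.70)² / 33.0 Ω = 0.4148 W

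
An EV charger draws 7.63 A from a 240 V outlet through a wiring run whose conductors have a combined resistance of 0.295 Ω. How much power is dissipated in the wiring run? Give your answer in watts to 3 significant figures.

Only the current and the line resistance are needed for the I²R loss.
The wiring run carries the full 7.63 A.
P_line = I² R_line = (7.630)² × 0.295 = 17.17 W

17.2 W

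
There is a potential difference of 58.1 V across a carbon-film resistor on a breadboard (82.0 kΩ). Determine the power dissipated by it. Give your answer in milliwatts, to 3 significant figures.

We know the drop across the element and its resistance — P = V²/R, one step.
P = (58.1 V)² / 82000 Ω = 0.04117 W

41.2 mW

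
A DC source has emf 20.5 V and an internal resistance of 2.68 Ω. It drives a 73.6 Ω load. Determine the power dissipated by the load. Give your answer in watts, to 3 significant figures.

5.32 W

The internal resistance and the load are in series, so the same I flows through both; get I from ε/(r+R), then I²R for the load.
I = ε / (r + R) = 20.5 / (2.68 + 73.6) = 0.2687 A
P_load = I² R = (0.2687)² × 73.6 = 5.316 W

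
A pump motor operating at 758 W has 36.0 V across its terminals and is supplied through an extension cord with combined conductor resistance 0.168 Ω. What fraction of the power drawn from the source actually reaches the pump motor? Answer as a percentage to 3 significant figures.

I = P / V = 758 / 36.0 = 21.06 A through the extension cord.
P_line = I² R_line = (21.06)² × 0.168 = 74.48 W
P_source = P_load + P_line = 758.0 + 74.48 = 832.5 W
η = P_load / P_source = 758.0 / 832.5 = 0.9105

91.1 %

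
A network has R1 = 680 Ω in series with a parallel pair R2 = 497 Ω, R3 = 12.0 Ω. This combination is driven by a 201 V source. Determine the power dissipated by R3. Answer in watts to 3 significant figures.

Reduce the parallel pair to R_p first; the network is then a simple series string.
R_p = (497×12.0)/(497+12.0) = 11.72 Ω
R_total = 680 + 11.72 = 691.7 Ω
I = V / R_total = 201 / 691.7 = 0.2906 A
Voltage across the parallel pair: V_p = I × R_p = 0.2906 × 11.72 = 3.405 V
R3 sees V_p directly, so P = V_p² / R3.
P_R3 = (3.405)² / 12.0 = 0.9660 W

0.966 W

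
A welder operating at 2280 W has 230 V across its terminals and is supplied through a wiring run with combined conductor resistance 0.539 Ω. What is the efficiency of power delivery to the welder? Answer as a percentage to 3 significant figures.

97.7 %

I = P / V = 2280 / 230 = 9.913 A through the wiring run.
P_line = I² R_line = (9.913)² × 0.539 = 52.97 W
P_source = P_load + P_line = 2280 + 52.97 = 2333 W
η = P_load / P_source = 2280 / 2333 = 0.9773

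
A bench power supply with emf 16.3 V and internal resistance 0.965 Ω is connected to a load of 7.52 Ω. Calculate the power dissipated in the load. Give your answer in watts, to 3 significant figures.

27.8 W

With r and R in series, I = ε/(r+R); the load dissipates I²R.
I = ε / (r + R) = 16.3 / (0.965 + 7.52) = 1.921 A
P_load = I² R = (1.921)² × 7.52 = 27.75 W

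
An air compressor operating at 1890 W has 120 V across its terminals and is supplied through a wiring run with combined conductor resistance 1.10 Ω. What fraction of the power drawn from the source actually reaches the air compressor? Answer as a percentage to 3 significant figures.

I = P / V = 1890 / 120 = 15.75 A through the wiring run.
P_line = I² R_line = (15.75)² × 1.10 = 272.9 W
P_source = P_load + P_line = 1890 + 272.9 = 2163 W
η = P_load / P_source = 1890 / 2163 = 0.8738

87.4 %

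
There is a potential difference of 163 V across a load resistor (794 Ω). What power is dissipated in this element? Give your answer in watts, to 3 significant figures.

33.5 W

V and R are stated; P = V²/R avoids computing the current.
P = (163 V)² / 794 Ω = 33.46 W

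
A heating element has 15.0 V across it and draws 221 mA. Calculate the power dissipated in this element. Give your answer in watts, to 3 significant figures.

Since both terminal voltage and current are stated, P = V I gives the power in one step.
P = 15.0 V × 0.2210 A = 3.315 W

3.31 W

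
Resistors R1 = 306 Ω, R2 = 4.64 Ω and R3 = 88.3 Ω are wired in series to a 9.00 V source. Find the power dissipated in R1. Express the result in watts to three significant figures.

The current is common to all series resistors; compute it, then apply P = I²R for the target.
R_total = 306 + 4.64 + 88.3 = 398.9 Ω
I = V / R_total = 9.00 / 398.9 = 0.02256 A
P_R1 = I² × R1 = (0.02256)² × 306 = 0.1557 W

0.156 W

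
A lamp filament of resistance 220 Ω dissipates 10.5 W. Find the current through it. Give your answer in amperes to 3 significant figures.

Inverting the appropriate power form: I = √(P / R).
I = √(10.5 / 220) = 0.2185 A

0.218 A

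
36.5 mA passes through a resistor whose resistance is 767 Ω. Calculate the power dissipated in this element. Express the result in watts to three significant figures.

1.02 W

Current and resistance are given, so P = I²R is the direct form.
P = (0.03650 A)² × 767 Ω = 1.022 W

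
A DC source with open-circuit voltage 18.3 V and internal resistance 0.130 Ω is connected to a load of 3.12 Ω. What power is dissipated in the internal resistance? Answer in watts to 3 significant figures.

Internal loss is I²r, with I set by the total series resistance r+R.
I = ε / (r + R) = 18.3 / (0.130 + 3.12) = 5.631 A
P_int = I² r = (5.631)² × 0.130 = 4.122 W

4.12 W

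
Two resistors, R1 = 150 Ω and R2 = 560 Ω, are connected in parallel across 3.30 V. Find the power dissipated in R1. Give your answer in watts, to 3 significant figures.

R1 sits directly across the source, so P = V²/R with V = 3.30 V.
P_R1 = V² / R1 = (3.30)² / 150 Ω = 0.07260 W

0.0726 W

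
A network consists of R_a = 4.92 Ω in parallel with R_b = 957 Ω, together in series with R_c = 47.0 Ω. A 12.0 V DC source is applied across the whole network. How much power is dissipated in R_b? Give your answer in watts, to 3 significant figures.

First find R_p for the parallel pair, then treat R_p + R_c as a series loop.
R_p = (4.92×957)/(4.92+957) = 4.895 Ω
R_total = R_p + 47.0 = 4.895 + 47.0 = 51.89 Ω
I = V / R_total = 12.0 / 51.89 = 0.2312 A
Voltage across the parallel pair: V_p = I × R_p = 0.2312 × 4.895 = 1.132 V
R_b sits across V_p; its power is V_p²/R.
P_R_b = (1.132)² / 957 = 0.001339 W

0.00134 W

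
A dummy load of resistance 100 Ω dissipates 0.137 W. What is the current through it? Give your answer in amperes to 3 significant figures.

Rearranging the power relation for the two known quantities gives I = √(P / R).
I = √(0.137 / 100) = 0.03701 A

0.0370 A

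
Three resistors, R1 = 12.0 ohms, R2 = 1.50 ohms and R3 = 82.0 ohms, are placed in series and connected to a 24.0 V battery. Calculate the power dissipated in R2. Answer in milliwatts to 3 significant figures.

94.7 mW

In a series string the same current flows through every resistor — find that current, then P = I²R for the one we want.
R_total = 12.0 + 1.50 + 82.0 = 95.50 Ω
I = V / R_total = 24.0 / 95.50 = 0.2513 A
P_R2 = I² × R2 = (0.2513)² × 1.50 = 0.09473 W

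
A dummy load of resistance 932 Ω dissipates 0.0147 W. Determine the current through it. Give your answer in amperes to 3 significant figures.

0.00397 A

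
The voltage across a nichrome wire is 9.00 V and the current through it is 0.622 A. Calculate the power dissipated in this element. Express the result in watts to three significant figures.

Both the voltage across and the current through the element are known, so P = V I applies directly.
P = 9.00 V × 0.6220 A = 5.598 W

5.60 W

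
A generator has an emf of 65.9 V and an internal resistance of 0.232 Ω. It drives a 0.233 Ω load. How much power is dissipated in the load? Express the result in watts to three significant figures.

4680 W

Find the circuit current first, then P = I²R for the load (series elements share I).
I = ε / (r + R) = 65.9 / (0.232 + 0.233) = 141.7 A
P_load = I² R = (141.7)² × 0.233 = 4680 W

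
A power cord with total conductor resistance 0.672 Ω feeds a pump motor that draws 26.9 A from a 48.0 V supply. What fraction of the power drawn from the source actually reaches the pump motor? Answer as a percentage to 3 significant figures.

62.3 %

The power cord carries the full 26.9 A.
P_line = I² R_line = (26.90)² × 0.672 = 486.3 W
P_source = V I = 48.0 × 26.90 = 1291 W; P_load = 804.9 W
η = P_load / P_source = 804.9 / 1291 = 0.6234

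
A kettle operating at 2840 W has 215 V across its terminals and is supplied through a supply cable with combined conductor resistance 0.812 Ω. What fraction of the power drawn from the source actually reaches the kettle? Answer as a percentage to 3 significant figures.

95.2 %

I = P / V = 2840 / 215 = 13.21 A through the supply cable.
P_line = I² R_line = (13.21)² × 0.812 = 141.7 W
P_source = P_load + P_line = 2840 + 141.7 = 2982 W
η = P_load / P_source = 2840 / 2982 = 0.9525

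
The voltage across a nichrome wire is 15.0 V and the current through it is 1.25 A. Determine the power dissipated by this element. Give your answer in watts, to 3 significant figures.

18.8 W

Since both terminal voltage and current are stated, P = V I gives the power in one step.
P = 15.0 V × 1.250 A = 18.75 W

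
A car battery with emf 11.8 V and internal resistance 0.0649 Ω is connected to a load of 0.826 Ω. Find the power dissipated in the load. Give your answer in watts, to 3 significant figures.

145 W

With r and R in series, I = ε/(r+R); the load dissipates I²R.
I = ε / (r + R) = 11.8 / (0.0649 + 0.826) = 13.25 A
P_load = I² R = (13.25)² × 0.826 = 144.9 W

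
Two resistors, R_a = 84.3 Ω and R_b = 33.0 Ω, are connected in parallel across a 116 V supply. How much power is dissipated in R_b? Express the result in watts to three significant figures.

Every branch has 116 V across it, so for R_b the power is simply V²/R.
P_R_b = V² / R_b = (116)² / 33.0 Ω = 407.8 W

408 W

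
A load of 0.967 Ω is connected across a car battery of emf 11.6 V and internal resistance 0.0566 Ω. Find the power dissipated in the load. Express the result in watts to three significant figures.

With r and R in series, I = ε/(r+R); the load dissipates I²R.
I = ε / (r + R) = 11.6 / (0.0566 + 0.967) = 11.33 A
P_load = I² R = (11.33)² × 0.967 = 124.2 W

124 W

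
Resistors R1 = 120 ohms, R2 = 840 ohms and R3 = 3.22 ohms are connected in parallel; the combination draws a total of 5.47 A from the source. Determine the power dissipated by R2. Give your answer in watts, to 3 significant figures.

We need the common branch voltage; get it from I_total × R_eq, then P = V²/R for the branch.
1/R_eq = 1/120 + 1/840 + 1/3.22 ⇒ R_eq = 3.124 Ω
V = I_total × R_eq = 5.470 × 3.124 = 17.09 V
P_R2 = V² / R2 = (17.09)² / 840 = 0.3477 W

0.348 W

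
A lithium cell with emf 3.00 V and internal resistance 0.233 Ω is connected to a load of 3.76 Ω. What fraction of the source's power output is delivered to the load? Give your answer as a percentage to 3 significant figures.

94.2 %

η = P_load/(P_load+P_int) = I²R/(I²R+I²r) = R/(R+r) — the I² cancels for series elements.
η = R / (R + r) = 3.76 / (3.76 + 0.233) = 0.9416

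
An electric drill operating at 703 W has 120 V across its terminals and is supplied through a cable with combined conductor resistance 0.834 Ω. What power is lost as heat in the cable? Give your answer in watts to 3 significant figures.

Line loss is just I²R for the cable — we know both I and R_line directly.
I = P / V = 703 / 120 = 5.858 A through the cable.
P_line = I² R_line = (5.858)² × 0.834 = 28.62 W

28.6 W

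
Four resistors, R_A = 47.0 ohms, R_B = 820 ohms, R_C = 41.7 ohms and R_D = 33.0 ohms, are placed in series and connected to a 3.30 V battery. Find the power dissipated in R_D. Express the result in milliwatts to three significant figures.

0.405 mW

Every series element carries the same I. Get I from the total resistance, then P = I² × R_D.
R_total = 47.0 + 820 + 41.7 + 33.0 = 941.7 Ω
I = V / R_total = 3.30 / 941.7 = 0.003504 A
P_R_D = I² × R_D = (0.003504)² × 33.0 = 0.0004052 W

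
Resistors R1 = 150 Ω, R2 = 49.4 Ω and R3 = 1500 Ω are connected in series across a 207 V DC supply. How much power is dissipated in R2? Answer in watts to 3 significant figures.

In a series string the same current flows through every resistor — find that current, then P = I²R for the one we want.
R_total = 150 + 49.4 + 1500 = 1699 Ω
I = V / R_total = 207 / 1699 = 0.1218 A
P_R2 = I² × R2 = (0.1218)² × 49.4 = 0.7330 W

0.733 W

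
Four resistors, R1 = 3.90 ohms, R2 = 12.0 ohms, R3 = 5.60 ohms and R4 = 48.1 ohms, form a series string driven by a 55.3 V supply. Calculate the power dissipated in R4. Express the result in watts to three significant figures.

The current is common to all series resistors; compute it, then apply P = I²R for the target.
R_total = 3.90 + 12.0 + 5.60 + 48.1 = 69.60 Ω
I = V / R_total = 55.3 / 69.60 = 0.7945 A
P_R4 = I² × R4 = (0.7945)² × 48.1 = 30.37 W

30.4 W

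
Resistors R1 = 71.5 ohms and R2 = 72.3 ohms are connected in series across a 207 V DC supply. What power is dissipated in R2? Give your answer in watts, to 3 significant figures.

150 W

The current is common to all series resistors; compute it, then apply P = I²R for the target.
R_total = 71.5 + 72.3 = 143.8 Ω
I = V / R_total = 207 / 143.8 = 1.439 A
P_R2 = I² × R2 = (1.439)² × 72.3 = 149.8 W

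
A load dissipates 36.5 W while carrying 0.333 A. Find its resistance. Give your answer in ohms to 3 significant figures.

Inverting the appropriate power form: R = P / I².
R = 36.5 / (0.3330)² = 329.2 Ω

329 Ω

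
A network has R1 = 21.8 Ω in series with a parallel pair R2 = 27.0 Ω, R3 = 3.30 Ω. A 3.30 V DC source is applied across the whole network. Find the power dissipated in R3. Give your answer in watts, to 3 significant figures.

0.0466 W

Replace R2 and R3 with their parallel equivalent so the circuit becomes R1 in series with R_p.
R_p = (27.0×3.30)/(27.0+3.30) = 2.941 Ω
R_total = 21.8 + 2.941 = 24.74 Ω
I = V / R_total = 3.30 / 24.74 = 0.1334 A
Voltage across the parallel pair: V_p = I × R_p = 0.1334 × 2.941 = 0.3922 V
R3 sees V_p directly, so P = V_p² / R3.
P_R3 = (0.3922)² / 3.30 = 0.04662 W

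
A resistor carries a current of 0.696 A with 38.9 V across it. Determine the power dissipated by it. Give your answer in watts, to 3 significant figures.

With V and I both given, power follows immediately from P = V I.
P = 38.9 V × 0.6960 A = 27.07 W

27.1 W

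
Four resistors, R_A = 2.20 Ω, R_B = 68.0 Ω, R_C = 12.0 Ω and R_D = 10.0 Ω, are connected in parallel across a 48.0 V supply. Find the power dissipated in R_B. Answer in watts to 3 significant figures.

33.9 W

Each parallel branch sees the full supply voltage, so P = V²/R applies directly to the target branch.
P_R_B = V² / R_B = (48.0)² / 68.0 Ω = 33.88 W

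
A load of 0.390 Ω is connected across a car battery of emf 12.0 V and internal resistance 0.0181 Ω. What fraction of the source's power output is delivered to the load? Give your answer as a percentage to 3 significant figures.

95.6 %

The source delivers εI, of which I²R reaches the load and I²r is lost; since I is common, η = R/(R+r).
η = R / (R + r) = 0.390 / (0.390 + 0.0181) = 0.9556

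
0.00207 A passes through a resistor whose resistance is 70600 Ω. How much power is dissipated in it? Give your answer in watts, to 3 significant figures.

0.303 W

The current through and the resistance of the element are both given; use P = I²R.
P = (0.002070 A)² × 70600 Ω = 0.3025 W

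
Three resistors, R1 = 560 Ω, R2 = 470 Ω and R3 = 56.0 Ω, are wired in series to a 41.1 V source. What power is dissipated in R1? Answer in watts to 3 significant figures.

0.802 W

Every series element carries the same I. Get I from the total resistance, then P = I² × R1.
R_total = 560 + 470 + 56.0 = 1086 Ω
I = V / R_total = 41.1 / 1086 = 0.03785 A
P_R1 = I² × R1 = (0.03785)² × 560 = 0.8021 W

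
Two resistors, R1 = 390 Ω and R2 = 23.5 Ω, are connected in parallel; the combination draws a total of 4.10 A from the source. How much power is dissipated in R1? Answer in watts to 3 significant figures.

21.2 W

Parallel branches share V, not I — compute V via R_eq, then use V²/R for the target branch.
1/R_eq = 1/390 + 1/23.5 ⇒ R_eq = 22.16 Ω
V = I_total × R_eq = 4.100 × 22.16 = 90.87 V
P_R1 = V² / R1 = (90.87)² / 390 = 21.17 W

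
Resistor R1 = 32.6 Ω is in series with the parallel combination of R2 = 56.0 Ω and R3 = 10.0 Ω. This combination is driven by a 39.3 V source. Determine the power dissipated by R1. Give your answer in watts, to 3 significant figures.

29.8 W

First combine the parallel branches into one equivalent R_p, then R1 + R_p is a series pair.
R_p = (56.0×10.0)/(56.0+10.0) = 8.485 Ω
R_total = 32.6 + 8.485 = 41.08 Ω
I = V / R_total = 39.3 / 41.08 = 0.9566 A
The full supply current passes through R1: P = I²R.
P_R1 = (0.9566)² × 32.6 = 29.83 W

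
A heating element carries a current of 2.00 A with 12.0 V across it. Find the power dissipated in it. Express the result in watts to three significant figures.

24.0 W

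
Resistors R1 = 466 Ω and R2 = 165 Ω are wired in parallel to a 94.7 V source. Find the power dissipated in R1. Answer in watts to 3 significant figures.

Parallel branches share the same voltage; P = V²/R gives the branch power in one step.
P_R1 = V² / R1 = (94.7)² / 466 Ω = 19.24 W

19.2 W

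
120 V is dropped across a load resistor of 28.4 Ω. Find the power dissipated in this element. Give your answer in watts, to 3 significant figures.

V and R are stated; P = V²/R avoids computing the current.
P = (120 V)² / 28.4 Ω = 507.0 W

507 W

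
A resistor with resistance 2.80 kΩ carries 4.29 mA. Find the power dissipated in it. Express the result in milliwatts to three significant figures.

51.5 mW

Knowing I and R, the power is just I²R — no need to find V first.
P = (0.004290 A)² × 2800 Ω = 0.05153 W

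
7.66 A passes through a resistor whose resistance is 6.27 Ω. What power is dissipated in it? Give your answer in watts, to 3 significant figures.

368 W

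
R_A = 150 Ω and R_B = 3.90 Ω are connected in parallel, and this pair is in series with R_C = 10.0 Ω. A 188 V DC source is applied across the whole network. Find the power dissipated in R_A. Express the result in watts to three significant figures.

17.9 W

Reduce the parallel combination to a single R_p; the circuit then becomes R_p in series with the remaining resistor.
R_p = (150×3.90)/(150+3.90) = 3.801 Ω
R_total = R_p + 10.0 = 3.801 + 10.0 = 13.80 Ω
I = V / R_total = 188 / 13.80 = 13.62 A
Voltage across the parallel pair: V_p = I × R_p = 13.62 × 3.801 = 51.78 V
R_A sits across V_p; its power is V_p²/R.
P_R_A = (51.78)² / 150 = 17.87 W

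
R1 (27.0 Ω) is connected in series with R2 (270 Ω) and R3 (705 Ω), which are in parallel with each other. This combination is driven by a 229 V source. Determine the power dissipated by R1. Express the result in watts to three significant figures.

28.7 W

First combine the parallel branches into one equivalent R_p, then R1 + R_p is a series pair.
R_p = (270×705)/(270+705) = 195.2 Ω
R_total = 27.0 + 195.2 = 222.2 Ω
I = V / R_total = 229 / 222.2 = 1.030 A
The full supply current passes through R1: P = I²R.
P_R1 = (1.030)² × 27.0 = 28.67 W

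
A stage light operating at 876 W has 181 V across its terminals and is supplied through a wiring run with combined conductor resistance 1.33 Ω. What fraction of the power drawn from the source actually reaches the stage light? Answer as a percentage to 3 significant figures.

96.6 %

I = P / V = 876 / 181 = 4.840 A through the wiring run.
P_line = I² R_line = (4.840)² × 1.33 = 31.15 W
P_source = P_load + P_line = 876.0 + 31.15 = 907.2 W
η = P_load / P_source = 876.0 / 907.2 = 0.9657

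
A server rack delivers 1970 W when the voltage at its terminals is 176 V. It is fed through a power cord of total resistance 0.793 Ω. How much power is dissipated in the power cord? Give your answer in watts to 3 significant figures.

99.4 W

The power cord and load are in series, so the same current flows in both; the loss is I²R_line.
I = P / V = 1970 / 176 = 11.19 A through the power cord.
P_line = I² R_line = (11.19)² × 0.793 = 99.35 W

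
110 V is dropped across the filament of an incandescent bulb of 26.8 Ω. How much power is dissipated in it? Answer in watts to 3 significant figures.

V and R are stated; P = V²/R avoids computing the current.
P = (110 V)² / 26.8 Ω = 451.5 W

451 W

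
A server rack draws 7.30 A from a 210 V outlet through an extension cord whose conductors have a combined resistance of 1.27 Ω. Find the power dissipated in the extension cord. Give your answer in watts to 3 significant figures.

67.7 W

The extension cord and load are in series, so the same current flows in both; the loss is I²R_line.
The extension cord carries the full 7.30 A.
P_line = I² R_line = (7.300)² × 1.27 = 67.68 W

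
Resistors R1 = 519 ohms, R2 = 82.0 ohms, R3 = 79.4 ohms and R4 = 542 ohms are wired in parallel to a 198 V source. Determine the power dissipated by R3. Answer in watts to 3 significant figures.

Parallel branches share the same voltage; P = V²/R gives the branch power in one step.
P_R3 = V² / R3 = (198)² / 79.4 Ω = 493.8 W

494 W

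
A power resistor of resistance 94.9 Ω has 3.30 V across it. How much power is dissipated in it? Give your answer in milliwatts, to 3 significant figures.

With V across and R both known, P = V²/R gives the dissipation directly.
P = (3.30 V)² / 94.9 Ω = 0.1148 W

115 mW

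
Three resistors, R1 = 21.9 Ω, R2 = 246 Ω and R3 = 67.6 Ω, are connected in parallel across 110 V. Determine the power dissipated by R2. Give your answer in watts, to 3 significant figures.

Each parallel branch sees the full supply voltage, so P = V²/R applies directly to the target branch.
P_R2 = V² / R2 = (110)² / 246 Ω = 49.19 W

49.2 W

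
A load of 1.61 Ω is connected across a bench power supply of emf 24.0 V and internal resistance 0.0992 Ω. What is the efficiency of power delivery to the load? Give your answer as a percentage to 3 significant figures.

The source delivers εI, of which I²R reaches the load and I²r is lost; since I is common, η = R/(R+r).
η = R / (R + r) = 1.61 / (1.61 + 0.0992) = 0.9420

94.2 %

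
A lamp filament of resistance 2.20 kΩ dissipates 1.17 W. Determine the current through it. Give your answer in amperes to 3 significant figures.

Rearranging the power relation for the two known quantities gives I = √(P / R).
I = √(1.17 / 2200) = 0.02306 A

0.0231 A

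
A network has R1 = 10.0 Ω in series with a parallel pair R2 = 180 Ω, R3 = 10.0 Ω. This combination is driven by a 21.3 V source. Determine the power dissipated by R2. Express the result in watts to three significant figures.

Collapse R2‖R3 to a single equivalent, reducing the network to two series elements.
R_p = (180×10.0)/(180+10.0) = 9.474 Ω
R_total = 10.0 + 9.474 = 19.47 Ω
I = V / R_total = 21.3 / 19.47 = 1.094 A
Voltage across the parallel pair: V_p = I × R_p = 1.094 × 9.474 = 10.36 V
R2 is across V_p, so use P = V²/R for that branch.
P_R2 = (10.36)² / 180 = 0.5965 W

0.597 W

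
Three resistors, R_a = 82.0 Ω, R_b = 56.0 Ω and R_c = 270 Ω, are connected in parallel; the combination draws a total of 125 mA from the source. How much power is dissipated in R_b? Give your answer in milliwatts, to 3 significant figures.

We need the common branch voltage; get it from I_total × R_eq, then P = V²/R for the branch.
1/R_eq = 1/82.0 + 1/56.0 + 1/270 ⇒ R_eq = 29.62 Ω
V = I_total × R_eq = 0.1250 × 29.62 = 3.703 V
P_R_b = V² / R_b = (3.703)² / 56.0 = 0.2449 W

245 mW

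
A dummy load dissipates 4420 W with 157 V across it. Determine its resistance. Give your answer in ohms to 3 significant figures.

The two known quantities fix the third via R = V² / P.
R = (157)² / 4420 = 5.577 Ω

5.58 Ω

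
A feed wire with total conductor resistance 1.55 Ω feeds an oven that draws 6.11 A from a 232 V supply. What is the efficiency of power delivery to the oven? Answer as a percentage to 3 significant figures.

The feed wire carries the full 6.11 A.
P_line = I² R_line = (6.110)² × 1.55 = 57.86 W
P_source = V I = 232 × 6.110 = 1418 W; P_load = 1360 W
η = P_load / P_source = 1360 / 1418 = 0.9592

95.9 %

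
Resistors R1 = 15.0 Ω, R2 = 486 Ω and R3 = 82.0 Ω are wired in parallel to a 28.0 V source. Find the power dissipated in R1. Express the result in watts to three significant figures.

Each parallel branch sees the full supply voltage, so P = V²/R applies directly to the target branch.
P_R1 = V² / R1 = (28.0)² / 15.0 Ω = 52.27 W

52.3 W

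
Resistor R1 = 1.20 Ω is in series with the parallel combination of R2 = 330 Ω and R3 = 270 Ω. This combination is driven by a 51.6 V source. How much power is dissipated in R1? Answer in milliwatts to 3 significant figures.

143 mW

Reduce the parallel pair to R_p first; the network is then a simple series string.
R_p = (330×270)/(330+270) = 148.5 Ω
R_total = 1.20 + 148.5 = 149.7 Ω
I = V / R_total = 51.6 / 149.7 = 0.3447 A
All the current flows through R1; use P = I²R.
P_R1 = (0.3447)² × 1.20 = 0.1426 W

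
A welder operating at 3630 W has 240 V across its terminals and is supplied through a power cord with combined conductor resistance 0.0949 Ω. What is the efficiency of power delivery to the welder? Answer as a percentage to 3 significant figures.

I = P / V = 3630 / 240 = 15.12 A through the power cord.
P_line = I² R_line = (15.12)² × 0.0949 = 21.71 W
P_source = P_load + P_line = 3630 + 21.71 = 3652 W
η = P_load / P_source = 3630 / 3652 = 0.9941

99.4 %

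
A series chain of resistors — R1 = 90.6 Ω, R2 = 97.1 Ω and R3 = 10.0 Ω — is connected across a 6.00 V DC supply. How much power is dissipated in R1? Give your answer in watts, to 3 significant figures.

0.0834 W

Series elements share the same current, so find I first, then use P = I²R.
R_total = 90.6 + 97.1 + 10.0 = 197.7 Ω
I = V / R_total = 6.00 / 197.7 = 0.03035 A
P_R1 = I² × R1 = (0.03035)² × 90.6 = 0.08345 W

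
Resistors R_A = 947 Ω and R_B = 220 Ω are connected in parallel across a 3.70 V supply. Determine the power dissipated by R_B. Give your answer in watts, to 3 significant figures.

0.0622 W

Every branch has 3.70 V across it, so for R_B the power is simply V²/R.
P_R_B = V² / R_B = (3.70)² / 220 Ω = 0.06223 W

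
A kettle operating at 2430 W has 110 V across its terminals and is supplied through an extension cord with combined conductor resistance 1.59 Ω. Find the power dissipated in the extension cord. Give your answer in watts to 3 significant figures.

776 W

Line loss is just I²R for the cable — we know both I and R_line directly.
I = P / V = 2430 / 110 = 22.09 A through the extension cord.
P_line = I² R_line = (22.09)² × 1.59 = 775.9 W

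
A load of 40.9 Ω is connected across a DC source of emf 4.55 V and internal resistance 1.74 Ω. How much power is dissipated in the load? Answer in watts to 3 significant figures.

0.466 W

With r and R in series, I = ε/(r+R); the load dissipates I²R.
I = ε / (r + R) = 4.55 / (1.74 + 40.9) = 0.1067 A
P_load = I² R = (0.1067)² × 40.9 = 0.4657 W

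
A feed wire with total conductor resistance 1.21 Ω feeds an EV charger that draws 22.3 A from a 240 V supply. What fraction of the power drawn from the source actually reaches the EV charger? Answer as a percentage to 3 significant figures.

The feed wire carries the full 22.3 A.
P_line = I² R_line = (22.30)² × 1.21 = 601.7 W
P_source = V I = 240 × 22.30 = 5352 W; P_load = 4750 W
η = P_load / P_source = 4750 / 5352 = 0.8876

88.8 %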